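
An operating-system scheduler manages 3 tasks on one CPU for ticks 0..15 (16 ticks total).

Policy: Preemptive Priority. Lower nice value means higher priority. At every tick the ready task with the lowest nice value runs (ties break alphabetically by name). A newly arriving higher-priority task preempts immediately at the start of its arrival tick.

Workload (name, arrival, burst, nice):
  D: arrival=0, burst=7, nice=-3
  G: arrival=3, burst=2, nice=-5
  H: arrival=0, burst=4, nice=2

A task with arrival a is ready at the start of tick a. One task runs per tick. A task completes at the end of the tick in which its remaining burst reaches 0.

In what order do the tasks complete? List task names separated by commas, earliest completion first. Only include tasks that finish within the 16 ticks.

completion order = G, D, H

t=0: ready={D,H} → run D
t=1: ready={D,H} → run D
t=2: ready={D,H} → run D
t=3: ready={D,G,H} → run G
t=4: ready={D,G,H} → run G
t=5: ready={D,H} → run D
t=6: ready={D,H} → run D
t=7: ready={D,H} → run D
t=8: ready={D,H} → run D
t=9: ready={H} → run H
t=10: ready={H} → run H
t=11: ready={H} → run H
t=12: ready={H} → run H
t=13: (idle)
t=14: (idle)
t=15: (idle)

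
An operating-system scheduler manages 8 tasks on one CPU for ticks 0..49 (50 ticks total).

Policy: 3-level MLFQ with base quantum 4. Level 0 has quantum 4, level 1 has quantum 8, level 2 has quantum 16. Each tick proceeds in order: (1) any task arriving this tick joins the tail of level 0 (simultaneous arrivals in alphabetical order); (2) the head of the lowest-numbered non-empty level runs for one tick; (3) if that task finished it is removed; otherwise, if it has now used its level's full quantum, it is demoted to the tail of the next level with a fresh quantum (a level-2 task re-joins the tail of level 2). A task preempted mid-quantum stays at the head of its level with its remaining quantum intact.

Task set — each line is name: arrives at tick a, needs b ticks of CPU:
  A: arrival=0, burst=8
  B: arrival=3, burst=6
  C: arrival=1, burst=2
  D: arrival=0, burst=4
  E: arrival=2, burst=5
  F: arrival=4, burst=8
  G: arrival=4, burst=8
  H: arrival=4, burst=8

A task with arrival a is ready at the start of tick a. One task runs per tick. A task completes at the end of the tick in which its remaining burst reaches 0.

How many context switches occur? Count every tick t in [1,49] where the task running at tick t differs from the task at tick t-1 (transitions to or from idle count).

context switches = 14

t=0: L0/L1/L2 = AD/-/- → run A
t=1: L0/L1/L2 = ADC/-/- → run A
t=2: L0/L1/L2 = ADCE/-/- → run A
t=3: L0/L1/L2 = ADCEB/-/- → run A
t=4: L0/L1/L2 = DCEBFGH/A/- → run D
t=5: L0/L1/L2 = DCEBFGH/A/- → run D
t=6: L0/L1/L2 = DCEBFGH/A/- → run D
t=7: L0/L1/L2 = DCEBFGH/A/- → run D
t=8: L0/L1/L2 = CEBFGH/A/- → run C
t=9: L0/L1/L2 = CEBFGH/A/- → run C
t=10: L0/L1/L2 = EBFGH/A/- → run E
t=11: L0/L1/L2 = EBFGH/A/- → run E
t=12: L0/L1/L2 = EBFGH/A/- → run E
t=13: L0/L1/L2 = EBFGH/A/- → run E
t=14: L0/L1/L2 = BFGH/AE/- → run B
t=15: L0/L1/L2 = BFGH/AE/- → run B
t=16: L0/L1/L2 = BFGH/AE/- → run B
t=17: L0/L1/L2 = BFGH/AE/- → run B
t=18: L0/L1/L2 = FGH/AEB/- → run F
t=19: L0/L1/L2 = FGH/AEB/- → run F
t=20: L0/L1/L2 = FGH/AEB/- → run F
t=21: L0/L1/L2 = FGH/AEB/- → run F
t=22: L0/L1/L2 = GH/AEBF/- → run G
t=23: L0/L1/L2 = GH/AEBF/- → run G
t=24: L0/L1/L2 = GH/AEBF/- → run G
t=25: L0/L1/L2 = GH/AEBF/- → run G
t=26: L0/L1/L2 = H/AEBFG/- → run H
t=27: L0/L1/L2 = H/AEBFG/- → run H
t=28: L0/L1/L2 = H/AEBFG/- → run H
t=29: L0/L1/L2 = H/AEBFG/- → run H
t=30: L0/L1/L2 = -/AEBFGH/- → run A
t=31: L0/L1/L2 = -/AEBFGH/- → run A
t=32: L0/L1/L2 = -/AEBFGH/- → run A
t=33: L0/L1/L2 = -/AEBFGH/- → run A
t=34: L0/L1/L2 = -/EBFGH/- → run E
t=35: L0/L1/L2 = -/BFGH/- → run B
t=36: L0/L1/L2 = -/BFGH/- → run B
t=37: L0/L1/L2 = -/FGH/- → run F
t=38: L0/L1/L2 = -/FGH/- → run F
t=39: L0/L1/L2 = -/FGH/- → run F
t=40: L0/L1/L2 = -/FGH/- → run F
t=41: L0/L1/L2 = -/GH/- → run G
t=42: L0/L1/L2 = -/GH/- → run G
t=43: L0/L1/L2 = -/GH/- → run G
t=44: L0/L1/L2 = -/GH/- → run G
t=45: L0/L1/L2 = -/H/- → run H
t=46: L0/L1/L2 = -/H/- → run H
t=47: L0/L1/L2 = -/H/- → run H
t=48: L0/L1/L2 = -/H/- → run H
t=49: (idle)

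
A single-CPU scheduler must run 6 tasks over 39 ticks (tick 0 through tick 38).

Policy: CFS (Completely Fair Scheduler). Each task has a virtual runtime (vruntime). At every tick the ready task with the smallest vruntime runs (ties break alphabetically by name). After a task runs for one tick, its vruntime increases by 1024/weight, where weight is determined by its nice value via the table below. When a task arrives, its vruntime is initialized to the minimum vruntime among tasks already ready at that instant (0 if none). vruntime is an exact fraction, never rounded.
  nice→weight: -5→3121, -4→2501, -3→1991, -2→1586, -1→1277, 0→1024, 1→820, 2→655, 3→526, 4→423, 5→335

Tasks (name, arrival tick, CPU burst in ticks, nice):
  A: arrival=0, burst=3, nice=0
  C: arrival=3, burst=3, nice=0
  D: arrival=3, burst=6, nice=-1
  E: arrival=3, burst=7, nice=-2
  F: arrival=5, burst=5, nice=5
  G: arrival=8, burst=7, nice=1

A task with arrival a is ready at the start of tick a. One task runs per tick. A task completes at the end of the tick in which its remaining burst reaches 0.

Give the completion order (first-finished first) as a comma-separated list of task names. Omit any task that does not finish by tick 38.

t=0: vr[A=0] → run A
t=1: vr[A=1] → run A
t=2: vr[A=2] → run A
t=3: vr[C=0 D=0 E=0] → run C
t=4: vr[C=1 D=0 E=0] → run D
t=5: vr[C=1 D=1024/1277 E=0 F=0] → run E
t=6: vr[C=1 D=1024/1277 E=512/793 F=0] → run F
t=7: vr[C=1 D=1024/1277 E=512/793 F=1024/335] → run E
t=8: vr[C=1 D=1024/1277 E=1024/793 F=1024/335 G=1024/1277] → run D
t=9: vr[C=1 D=2048/1277 E=1024/793 F=1024/335 G=1024/1277] → run G
t=10: vr[C=1 D=2048/1277 E=1024/793 F=1024/335 G=536832/261785] → run C
t=11: vr[C=2 D=2048/1277 E=1024/793 F=1024/335 G=536832/261785] → run E
t=12: vr[C=2 D=2048/1277 E=1536/793 F=1024/335 G=536832/261785] → run D
t=13: vr[C=2 D=3072/1277 E=1536/793 F=1024/335 G=536832/261785] → run E
t=14: vr[C=2 D=3072/1277 E=2048/793 F=1024/335 G=536832/261785] → run C
t=15: vr[D=3072/1277 E=2048/793 F=1024/335 G=536832/261785] → run G
t=16: vr[D=3072/1277 E=2048/793 F=1024/335 G=863744/261785] → run D
t=17: vr[D=4096/1277 E=2048/793 F=1024/335 G=863744/261785] → run E
t=18: vr[D=4096/1277 E=2560/793 F=1024/335 G=863744/261785] → run F
t=19: vr[D=4096/1277 E=2560/793 F=2048/335 G=863744/261785] → run D
t=20: vr[D=5120/1277 E=2560/793 F=2048/335 G=863744/261785] → run E
t=21: vr[D=5120/1277 E=3072/793 F=2048/335 G=863744/261785] → run G
t=22: vr[D=5120/1277 E=3072/793 F=2048/335 G=1190656/261785] → run E
t=23: vr[D=5120/1277 F=2048/335 G=1190656/261785] → run D
t=24: vr[F=2048/335 G=1190656/261785] → run G
t=25: vr[F=2048/335 G=1517568/261785] → run G
t=26: vr[F=2048/335 G=368896/52357] → run F
t=27: vr[F=3072/335 G=368896/52357] → run G
t=28: vr[F=3072/335 G=2171392/261785] → run G
t=29: vr[F=3072/335] → run F
t=30: vr[F=4096/335] → run F
t=31: (idle)
t=32: (idle)
t=33: (idle)
t=34: (idle)
t=35: (idle)
t=36: (idle)
t=37: (idle)
t=38: (idle)

completion order = A, C, E, D, G, F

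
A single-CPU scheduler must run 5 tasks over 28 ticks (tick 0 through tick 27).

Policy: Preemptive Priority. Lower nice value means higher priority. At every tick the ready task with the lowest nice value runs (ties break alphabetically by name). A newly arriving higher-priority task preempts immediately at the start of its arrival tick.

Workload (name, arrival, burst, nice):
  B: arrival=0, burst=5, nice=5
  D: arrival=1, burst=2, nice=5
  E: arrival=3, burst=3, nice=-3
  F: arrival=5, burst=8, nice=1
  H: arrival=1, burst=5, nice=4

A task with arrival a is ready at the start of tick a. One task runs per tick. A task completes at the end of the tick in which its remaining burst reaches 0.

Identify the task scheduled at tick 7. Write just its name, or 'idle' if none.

t=0: ready={B} → run B
t=1: ready={B,D,H} → run H
t=2: ready={B,D,H} → run H
t=3: ready={B,D,E,H} → run E
t=4: ready={B,D,E,H} → run E
t=5: ready={B,D,E,F,H} → run E
t=6: ready={B,D,F,H} → run F
t=7: ready={B,D,F,H} → run F
t=8: ready={B,D,F,H} → run F
t=9: ready={B,D,F,H} → run F
t=10: ready={B,D,F,H} → run F
t=11: ready={B,D,F,H} → run F
t=12: ready={B,D,F,H} → run F
t=13: ready={B,D,F,H} → run F
t=14: ready={B,D,H} → run H
t=15: ready={B,D,H} → run H
t=16: ready={B,D,H} → run H
t=17: ready={B,D} → run B
t=18: ready={B,D} → run B
t=19: ready={B,D} → run B
t=20: ready={B,D} → run B
t=21: ready={D} → run D
t=22: ready={D} → run D
t=23: (idle)
t=24: (idle)
t=25: (idle)
t=26: (idle)
t=27: (idle)

running at tick 7 = F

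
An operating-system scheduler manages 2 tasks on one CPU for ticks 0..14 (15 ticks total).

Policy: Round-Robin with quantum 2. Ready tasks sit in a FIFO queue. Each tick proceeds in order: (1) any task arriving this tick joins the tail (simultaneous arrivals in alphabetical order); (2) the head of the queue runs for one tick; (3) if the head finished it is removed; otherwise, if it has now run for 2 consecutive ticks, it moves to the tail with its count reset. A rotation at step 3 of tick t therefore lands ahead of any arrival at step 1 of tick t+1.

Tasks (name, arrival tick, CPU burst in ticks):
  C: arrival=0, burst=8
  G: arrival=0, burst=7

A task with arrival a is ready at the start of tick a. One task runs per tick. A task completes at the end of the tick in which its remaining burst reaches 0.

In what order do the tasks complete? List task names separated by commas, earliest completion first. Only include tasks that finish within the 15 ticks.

t=0: queue=[C,G] q_used=0 → run C
t=1: queue=[C,G] q_used=1 → run C
t=2: queue=[G,C] q_used=0 → run G
t=3: queue=[G,C] q_used=1 → run G
t=4: queue=[C,G] q_used=0 → run C
t=5: queue=[C,G] q_used=1 → run C
t=6: queue=[G,C] q_used=0 → run G
t=7: queue=[G,C] q_used=1 → run G
t=8: queue=[C,G] q_used=0 → run C
t=9: queue=[C,G] q_used=1 → run C
t=10: queue=[G,C] q_used=0 → run G
t=11: queue=[G,C] q_used=1 → run G
t=12: queue=[C,G] q_used=0 → run C
t=13: queue=[C,G] q_used=1 → run C
t=14: queue=[G] q_used=0 → run G

completion order = C, G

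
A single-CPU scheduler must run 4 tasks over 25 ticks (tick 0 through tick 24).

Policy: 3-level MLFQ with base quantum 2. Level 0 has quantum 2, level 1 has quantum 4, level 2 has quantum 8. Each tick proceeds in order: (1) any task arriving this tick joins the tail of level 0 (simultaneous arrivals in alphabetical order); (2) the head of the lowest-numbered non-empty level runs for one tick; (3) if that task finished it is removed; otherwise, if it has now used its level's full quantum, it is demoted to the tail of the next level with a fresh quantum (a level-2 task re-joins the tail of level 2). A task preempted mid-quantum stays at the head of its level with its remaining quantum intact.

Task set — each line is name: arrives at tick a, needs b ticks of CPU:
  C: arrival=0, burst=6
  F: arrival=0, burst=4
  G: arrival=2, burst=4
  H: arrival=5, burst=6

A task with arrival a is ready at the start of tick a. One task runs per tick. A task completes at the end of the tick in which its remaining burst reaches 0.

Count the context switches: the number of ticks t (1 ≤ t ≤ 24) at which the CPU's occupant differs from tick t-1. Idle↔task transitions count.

t=0: L0/L1/L2 = CF/-/- → run C
t=1: L0/L1/L2 = CF/-/- → run C
t=2: L0/L1/L2 = FG/C/- → run F
t=3: L0/L1/L2 = FG/C/- → run F
t=4: L0/L1/L2 = G/CF/- → run G
t=5: L0/L1/L2 = GH/CF/- → run G
t=6: L0/L1/L2 = H/CFG/- → run H
t=7: L0/L1/L2 = H/CFG/- → run H
t=8: L0/L1/L2 = -/CFGH/- → run C
t=9: L0/L1/L2 = -/CFGH/- → run C
t=10: L0/L1/L2 = -/CFGH/- → run C
t=11: L0/L1/L2 = -/CFGH/- → run C
t=12: L0/L1/L2 = -/FGH/- → run F
t=13: L0/L1/L2 = -/FGH/- → run F
t=14: L0/L1/L2 = -/GH/- → run G
t=15: L0/L1/L2 = -/GH/- → run G
t=16: L0/L1/L2 = -/H/- → run H
t=17: L0/L1/L2 = -/H/- → run H
t=18: L0/L1/L2 = -/H/- → run H
t=19: L0/L1/L2 = -/H/- → run H
t=20: (idle)
t=21: (idle)
t=22: (idle)
t=23: (idle)
t=24: (idle)

context switches = 8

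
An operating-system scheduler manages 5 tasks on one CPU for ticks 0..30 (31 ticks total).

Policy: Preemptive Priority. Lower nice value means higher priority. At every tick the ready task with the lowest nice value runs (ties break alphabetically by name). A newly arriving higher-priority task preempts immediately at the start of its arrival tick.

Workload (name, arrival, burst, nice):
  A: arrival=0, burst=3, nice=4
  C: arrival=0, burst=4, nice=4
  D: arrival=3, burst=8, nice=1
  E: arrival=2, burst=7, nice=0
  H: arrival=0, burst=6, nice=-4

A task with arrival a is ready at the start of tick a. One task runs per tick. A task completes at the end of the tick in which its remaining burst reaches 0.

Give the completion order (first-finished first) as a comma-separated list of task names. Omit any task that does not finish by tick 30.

t=0: ready={A,C,H} → run H
t=1: ready={A,C,H} → run H
t=2: ready={A,C,E,H} → run H
t=3: ready={A,C,D,E,H} → run H
t=4: ready={A,C,D,E,H} → run H
t=5: ready={A,C,D,E,H} → run H
t=6: ready={A,C,D,E} → run E
t=7: ready={A,C,D,E} → run E
t=8: ready={A,C,D,E} → run E
t=9: ready={A,C,D,E} → run E
t=10: ready={A,C,D,E} → run E
t=11: ready={A,C,D,E} → run E
t=12: ready={A,C,D,E} → run E
t=13: ready={A,C,D} → run D
t=14: ready={A,C,D} → run D
t=15: ready={A,C,D} → run D
t=16: ready={A,C,D} → run D
t=17: ready={A,C,D} → run D
t=18: ready={A,C,D} → run D
t=19: ready={A,C,D} → run D
t=20: ready={A,C,D} → run D
t=21: ready={A,C} → run A
t=22: ready={A,C} → run A
t=23: ready={A,C} → run A
t=24: ready={C} → run C
t=25: ready={C} → run C
t=26: ready={C} → run C
t=27: ready={C} → run C
t=28: (idle)
t=29: (idle)
t=30: (idle)

completion order = H, E, D, A, C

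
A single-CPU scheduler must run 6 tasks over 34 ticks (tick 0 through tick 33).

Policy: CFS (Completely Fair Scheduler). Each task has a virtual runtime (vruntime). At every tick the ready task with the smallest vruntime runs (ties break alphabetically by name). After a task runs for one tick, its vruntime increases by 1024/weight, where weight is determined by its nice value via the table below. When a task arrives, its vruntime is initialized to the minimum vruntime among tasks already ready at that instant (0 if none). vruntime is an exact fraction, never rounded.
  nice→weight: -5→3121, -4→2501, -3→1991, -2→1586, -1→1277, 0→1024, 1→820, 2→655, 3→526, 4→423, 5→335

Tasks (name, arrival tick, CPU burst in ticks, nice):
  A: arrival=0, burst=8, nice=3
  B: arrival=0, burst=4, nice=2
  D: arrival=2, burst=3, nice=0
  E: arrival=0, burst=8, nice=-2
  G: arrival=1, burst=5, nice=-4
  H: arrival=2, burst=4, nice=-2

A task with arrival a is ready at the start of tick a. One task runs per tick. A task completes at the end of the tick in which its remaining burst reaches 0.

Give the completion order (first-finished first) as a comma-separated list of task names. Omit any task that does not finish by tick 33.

completion order = G, H, D, E, B, A

t=0: vr[A=0 B=0 E=0] → run A
t=1: vr[A=512/263 B=0 E=0 G=0] → run B
t=2: vr[A=512/263 B=1024/655 D=0 E=0 G=0 H=0] → run D
t=3: vr[A=512/263 B=1024/655 D=1 E=0 G=0 H=0] → run E
t=4: vr[A=512/263 B=1024/655 D=1 E=512/793 G=0 H=0] → run G
t=5: vr[A=512/263 B=1024/655 D=1 E=512/793 G=1024/2501 H=0] → run H
t=6: vr[A=512/263 B=1024/655 D=1 E=512/793 G=1024/2501 H=512/793] → run G
t=7: vr[A=512/263 B=1024/655 D=1 E=512/793 G=2048/2501 H=512/793] → run E
t=8: vr[A=512/263 B=1024/655 D=1 E=1024/793 G=2048/2501 H=512/793] → run H
t=9: vr[A=512/263 B=1024/655 D=1 E=1024/793 G=2048/2501 H=1024/793] → run G
t=10: vr[A=512/263 B=1024/655 D=1 E=1024/793 G=3072/2501 H=1024/793] → run D
t=11: vr[A=512/263 B=1024/655 D=2 E=1024/793 G=3072/2501 H=1024/793] → run G
t=12: vr[A=512/263 B=1024/655 D=2 E=1024/793 G=4096/2501 H=1024/793] → run E
t=13: vr[A=512/263 B=1024/655 D=2 E=1536/793 G=4096/2501 H=1024/793] → run H
t=14: vr[A=512/263 B=1024/655 D=2 E=1536/793 G=4096/2501 H=1536/793] → run B
t=15: vr[A=512/263 B=2048/655 D=2 E=1536/793 G=4096/2501 H=1536/793] → run G
t=16: vr[A=512/263 B=2048/655 D=2 E=1536/793 H=1536/793] → run E
t=17: vr[A=512/263 B=2048/655 D=2 E=2048/793 H=1536/793] → run H
t=18: vr[A=512/263 B=2048/655 D=2 E=2048/793] → run A
t=19: vr[A=1024/263 B=2048/655 D=2 E=2048/793] → run D
t=20: vr[A=1024/263 B=2048/655 E=2048/793] → run E
t=21: vr[A=1024/263 B=2048/655 E=2560/793] → run B
t=22: vr[A=1024/263 B=3072/655 E=2560/793] → run E
t=23: vr[A=1024/263 B=3072/655 E=3072/793] → run E
t=24: vr[A=1024/263 B=3072/655 E=3584/793] → run A
t=25: vr[A=1536/263 B=3072/655 E=3584/793] → run E
t=26: vr[A=1536/263 B=3072/655] → run B
t=27: vr[A=1536/263] → run A
t=28: vr[A=2048/263] → run A
t=29: vr[A=2560/263] → run A
t=30: vr[A=3072/263] → run A
t=31: vr[A=3584/263] → run A
t=32: (idle)
t=33: (idle)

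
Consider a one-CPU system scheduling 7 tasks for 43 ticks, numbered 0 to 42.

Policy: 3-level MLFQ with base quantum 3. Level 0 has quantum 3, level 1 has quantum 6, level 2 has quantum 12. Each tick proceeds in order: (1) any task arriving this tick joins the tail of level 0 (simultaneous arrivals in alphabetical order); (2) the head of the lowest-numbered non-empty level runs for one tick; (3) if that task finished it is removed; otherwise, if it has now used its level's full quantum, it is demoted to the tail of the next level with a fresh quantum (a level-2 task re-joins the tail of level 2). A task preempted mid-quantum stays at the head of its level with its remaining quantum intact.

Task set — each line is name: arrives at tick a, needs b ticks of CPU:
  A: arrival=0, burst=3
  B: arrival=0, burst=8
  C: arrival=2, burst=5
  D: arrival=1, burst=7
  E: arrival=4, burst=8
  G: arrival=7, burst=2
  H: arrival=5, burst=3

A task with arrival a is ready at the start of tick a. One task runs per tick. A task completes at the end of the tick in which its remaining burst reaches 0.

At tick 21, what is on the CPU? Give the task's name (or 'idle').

running at tick 21 = B

t=0: L0/L1/L2 = AB/-/- → run A
t=1: L0/L1/L2 = ABD/-/- → run A
t=2: L0/L1/L2 = ABDC/-/- → run A
t=3: L0/L1/L2 = BDC/-/- → run B
t=4: L0/L1/L2 = BDCE/-/- → run B
t=5: L0/L1/L2 = BDCEH/-/- → run B
t=6: L0/L1/L2 = DCEH/B/- → run D
t=7: L0/L1/L2 = DCEHG/B/- → run D
t=8: L0/L1/L2 = DCEHG/B/- → run D
t=9: L0/L1/L2 = CEHG/BD/- → run C
t=10: L0/L1/L2 = CEHG/BD/- → run C
t=11: L0/L1/L2 = CEHG/BD/- → run C
t=12: L0/L1/L2 = EHG/BDC/- → run E
t=13: L0/L1/L2 = EHG/BDC/- → run E
t=14: L0/L1/L2 = EHG/BDC/- → run E
t=15: L0/L1/L2 = HG/BDCE/- → run H
t=16: L0/L1/L2 = HG/BDCE/- → run H
t=17: L0/L1/L2 = HG/BDCE/- → run H
t=18: L0/L1/L2 = G/BDCE/- → run G
t=19: L0/L1/L2 = G/BDCE/- → run G
t=20: L0/L1/L2 = -/BDCE/- → run B
t=21: L0/L1/L2 = -/BDCE/- → run B
t=22: L0/L1/L2 = -/BDCE/- → run B
t=23: L0/L1/L2 = -/BDCE/- → run B
t=24: L0/L1/L2 = -/BDCE/- → run B
t=25: L0/L1/L2 = -/DCE/- → run D
t=26: L0/L1/L2 = -/DCE/- → run D
t=27: L0/L1/L2 = -/DCE/- → run D
t=28: L0/L1/L2 = -/DCE/- → run D
t=29: L0/L1/L2 = -/CE/- → run C
t=30: L0/L1/L2 = -/CE/- → run C
t=31: L0/L1/L2 = -/E/- → run E
t=32: L0/L1/L2 = -/E/- → run E
t=33: L0/L1/L2 = -/E/- → run E
t=34: L0/L1/L2 = -/E/- → run E
t=35: L0/L1/L2 = -/E/- → run E
t=36: (idle)
t=37: (idle)
t=38: (idle)
t=39: (idle)
t=40: (idle)
t=41: (idle)
t=42: (idle)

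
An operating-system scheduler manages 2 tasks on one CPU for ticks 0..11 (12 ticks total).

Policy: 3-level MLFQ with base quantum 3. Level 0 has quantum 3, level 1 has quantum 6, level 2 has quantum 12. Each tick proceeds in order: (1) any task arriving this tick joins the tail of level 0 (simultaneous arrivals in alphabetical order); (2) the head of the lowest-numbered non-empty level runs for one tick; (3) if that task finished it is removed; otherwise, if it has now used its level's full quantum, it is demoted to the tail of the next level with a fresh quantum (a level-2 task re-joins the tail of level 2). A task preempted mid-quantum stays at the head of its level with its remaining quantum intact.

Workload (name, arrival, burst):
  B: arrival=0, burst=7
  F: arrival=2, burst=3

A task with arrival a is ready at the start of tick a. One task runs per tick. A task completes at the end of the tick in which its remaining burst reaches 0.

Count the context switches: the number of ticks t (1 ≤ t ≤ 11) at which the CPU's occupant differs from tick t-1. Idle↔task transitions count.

context switches = 3

t=0: L0/L1/L2 = B/-/- → run B
t=1: L0/L1/L2 = B/-/- → run B
t=2: L0/L1/L2 = BF/-/- → run B
t=3: L0/L1/L2 = F/B/- → run F
t=4: L0/L1/L2 = F/B/- → run F
t=5: L0/L1/L2 = F/B/- → run F
t=6: L0/L1/L2 = -/B/- → run B
t=7: L0/L1/L2 = -/B/- → run B
t=8: L0/L1/L2 = -/B/- → run B
t=9: L0/L1/L2 = -/B/- → run B
t=10: (idle)
t=11: (idle)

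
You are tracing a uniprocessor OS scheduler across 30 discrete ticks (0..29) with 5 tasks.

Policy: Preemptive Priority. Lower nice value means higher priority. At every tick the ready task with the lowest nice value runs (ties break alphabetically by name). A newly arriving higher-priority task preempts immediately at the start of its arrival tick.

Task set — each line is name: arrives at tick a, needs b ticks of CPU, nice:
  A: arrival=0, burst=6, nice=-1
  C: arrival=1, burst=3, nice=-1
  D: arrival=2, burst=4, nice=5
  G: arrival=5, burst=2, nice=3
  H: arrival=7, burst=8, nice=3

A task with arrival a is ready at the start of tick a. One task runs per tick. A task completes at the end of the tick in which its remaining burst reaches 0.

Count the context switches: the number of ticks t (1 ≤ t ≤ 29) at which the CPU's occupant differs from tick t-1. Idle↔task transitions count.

context switches = 5

t=0: ready={A} → run A
t=1: ready={A,C} → run A
t=2: ready={A,C,D} → run A
t=3: ready={A,C,D} → run A
t=4: ready={A,C,D} → run A
t=5: ready={A,C,D,G} → run A
t=6: ready={C,D,G} → run C
t=7: ready={C,D,G,H} → run C
t=8: ready={C,D,G,H} → run C
t=9: ready={D,G,H} → run G
t=10: ready={D,G,H} → run G
t=11: ready={D,H} → run H
t=12: ready={D,H} → run H
t=13: ready={D,H} → run H
t=14: ready={D,H} → run H
t=15: ready={D,H} → run H
t=16: ready={D,H} → run H
t=17: ready={D,H} → run H
t=18: ready={D,H} → run H
t=19: ready={D} → run D
t=20: ready={D} → run D
t=21: ready={D} → run D
t=22: ready={D} → run D
t=23: (idle)
t=24: (idle)
t=25: (idle)
t=26: (idle)
t=27: (idle)
t=28: (idle)
t=29: (idle)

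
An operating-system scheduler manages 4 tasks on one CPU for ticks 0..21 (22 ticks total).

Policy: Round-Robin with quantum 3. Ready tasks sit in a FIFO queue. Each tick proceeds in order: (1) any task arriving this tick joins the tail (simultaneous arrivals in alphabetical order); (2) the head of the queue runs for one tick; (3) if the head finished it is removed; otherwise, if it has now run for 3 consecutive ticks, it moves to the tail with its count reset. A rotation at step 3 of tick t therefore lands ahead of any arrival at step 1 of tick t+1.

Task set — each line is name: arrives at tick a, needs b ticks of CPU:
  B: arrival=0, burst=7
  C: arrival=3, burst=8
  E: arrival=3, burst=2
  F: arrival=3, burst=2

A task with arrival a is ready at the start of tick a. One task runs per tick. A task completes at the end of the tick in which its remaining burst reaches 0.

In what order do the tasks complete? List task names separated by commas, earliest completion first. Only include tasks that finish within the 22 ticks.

t=0: queue=[B] q_used=0 → run B
t=1: queue=[B] q_used=1 → run B
t=2: queue=[B] q_used=2 → run B
t=3: queue=[B,C,E,F] q_used=0 → run B
t=4: queue=[B,C,E,F] q_used=1 → run B
t=5: queue=[B,C,E,F] q_used=2 → run B
t=6: queue=[C,E,F,B] q_used=0 → run C
t=7: queue=[C,E,F,B] q_used=1 → run C
t=8: queue=[C,E,F,B] q_used=2 → run C
t=9: queue=[E,F,B,C] q_used=0 → run E
t=10: queue=[E,F,B,C] q_used=1 → run E
t=11: queue=[F,B,C] q_used=0 → run F
t=12: queue=[F,B,C] q_used=1 → run F
t=13: queue=[B,C] q_used=0 → run B
t=14: queue=[C] q_used=0 → run C
t=15: queue=[C] q_used=1 → run C
t=16: queue=[C] q_used=2 → run C
t=17: queue=[C] q_used=0 → run C
t=18: queue=[C] q_used=1 → run C
t=19: (idle)
t=20: (idle)
t=21: (idle)

completion order = E, F, B, C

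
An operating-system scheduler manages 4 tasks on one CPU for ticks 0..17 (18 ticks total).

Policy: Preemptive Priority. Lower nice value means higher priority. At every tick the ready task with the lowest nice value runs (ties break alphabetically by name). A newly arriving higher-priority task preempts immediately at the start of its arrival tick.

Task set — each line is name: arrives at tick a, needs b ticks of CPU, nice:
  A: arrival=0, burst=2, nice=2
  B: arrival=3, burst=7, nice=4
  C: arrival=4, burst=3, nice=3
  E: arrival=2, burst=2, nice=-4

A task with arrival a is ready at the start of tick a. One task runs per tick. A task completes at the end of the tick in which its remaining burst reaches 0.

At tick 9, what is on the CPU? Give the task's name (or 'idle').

t=0: ready={A} → run A
t=1: ready={A} → run A
t=2: ready={E} → run E
t=3: ready={B,E} → run E
t=4: ready={B,C} → run C
t=5: ready={B,C} → run C
t=6: ready={B,C} → run C
t=7: ready={B} → run B
t=8: ready={B} → run B
t=9: ready={B} → run B
t=10: ready={B} → run B
t=11: ready={B} → run B
t=12: ready={B} → run B
t=13: ready={B} → run B
t=14: (idle)
t=15: (idle)
t=16: (idle)
t=17: (idle)

running at tick 9 = B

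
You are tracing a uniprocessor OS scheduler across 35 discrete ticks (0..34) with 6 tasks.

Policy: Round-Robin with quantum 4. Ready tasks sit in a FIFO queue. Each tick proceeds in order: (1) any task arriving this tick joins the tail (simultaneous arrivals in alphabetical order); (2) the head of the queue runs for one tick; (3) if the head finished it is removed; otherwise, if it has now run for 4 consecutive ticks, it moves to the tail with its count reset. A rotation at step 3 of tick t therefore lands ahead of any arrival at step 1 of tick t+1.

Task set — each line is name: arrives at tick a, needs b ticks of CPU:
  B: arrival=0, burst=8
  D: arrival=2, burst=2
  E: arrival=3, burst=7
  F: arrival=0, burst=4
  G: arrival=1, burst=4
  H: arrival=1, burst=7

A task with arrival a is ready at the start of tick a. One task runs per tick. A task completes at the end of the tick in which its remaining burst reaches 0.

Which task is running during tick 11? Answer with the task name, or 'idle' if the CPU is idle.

running at tick 11 = G

t=0: queue=[B,F] q_used=0 → run B
t=1: queue=[B,F,G,H] q_used=1 → run B
t=2: queue=[B,F,G,H,D] q_used=2 → run B
t=3: queue=[B,F,G,H,D,E] q_used=3 → run B
t=4: queue=[F,G,H,D,E,B] q_used=0 → run F
t=5: queue=[F,G,H,D,E,B] q_used=1 → run F
t=6: queue=[F,G,H,D,E,B] q_used=2 → run F
t=7: queue=[F,G,H,D,E,B] q_used=3 → run F
t=8: queue=[G,H,D,E,B] q_used=0 → run G
t=9: queue=[G,H,D,E,B] q_used=1 → run G
t=10: queue=[G,H,D,E,B] q_used=2 → run G
t=11: queue=[G,H,D,E,B] q_used=3 → run G
t=12: queue=[H,D,E,B] q_used=0 → run H
t=13: queue=[H,D,E,B] q_used=1 → run H
t=14: queue=[H,D,E,B] q_used=2 → run H
t=15: queue=[H,D,E,B] q_used=3 → run H
t=16: queue=[D,E,B,H] q_used=0 → run D
t=17: queue=[D,E,B,H] q_used=1 → run D
t=18: queue=[E,B,H] q_used=0 → run E
t=19: queue=[E,B,H] q_used=1 → run E
t=20: queue=[E,B,H] q_used=2 → run E
t=21: queue=[E,B,H] q_used=3 → run E
t=22: queue=[B,H,E] q_used=0 → run B
t=23: queue=[B,H,E] q_used=1 → run B
t=24: queue=[B,H,E] q_used=2 → run B
t=25: queue=[B,H,E] q_used=3 → run B
t=26: queue=[H,E] q_used=0 → run H
t=27: queue=[H,E] q_used=1 → run H
t=28: queue=[H,E] q_used=2 → run H
t=29: queue=[E] q_used=0 → run E
t=30: queue=[E] q_used=1 → run E
t=31: queue=[E] q_used=2 → run E
t=32: (idle)
t=33: (idle)
t=34: (idle)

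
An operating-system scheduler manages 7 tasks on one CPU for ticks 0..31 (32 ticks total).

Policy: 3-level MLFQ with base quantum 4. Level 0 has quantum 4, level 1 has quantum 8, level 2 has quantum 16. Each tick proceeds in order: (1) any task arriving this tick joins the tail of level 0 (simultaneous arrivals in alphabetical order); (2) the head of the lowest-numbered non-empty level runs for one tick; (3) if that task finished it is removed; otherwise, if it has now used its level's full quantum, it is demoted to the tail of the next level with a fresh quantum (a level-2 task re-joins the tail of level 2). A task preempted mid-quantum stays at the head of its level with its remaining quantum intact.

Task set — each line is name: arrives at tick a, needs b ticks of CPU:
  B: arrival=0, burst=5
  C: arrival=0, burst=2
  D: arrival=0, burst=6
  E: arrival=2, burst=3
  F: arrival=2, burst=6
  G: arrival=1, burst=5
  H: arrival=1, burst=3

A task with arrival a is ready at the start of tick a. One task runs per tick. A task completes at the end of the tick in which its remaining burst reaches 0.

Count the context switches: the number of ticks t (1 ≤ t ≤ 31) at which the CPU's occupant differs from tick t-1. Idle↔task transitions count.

context switches = 11

t=0: L0/L1/L2 = BCD/-/- → run B
t=1: L0/L1/L2 = BCDGH/-/- → run B
t=2: L0/L1/L2 = BCDGHEF/-/- → run B
t=3: L0/L1/L2 = BCDGHEF/-/- → run B
t=4: L0/L1/L2 = CDGHEF/B/- → run C
t=5: L0/L1/L2 = CDGHEF/B/- → run C
t=6: L0/L1/L2 = DGHEF/B/- → run D
t=7: L0/L1/L2 = DGHEF/B/- → run D
t=8: L0/L1/L2 = DGHEF/B/- → run D
t=9: L0/L1/L2 = DGHEF/B/- → run D
t=10: L0/L1/L2 = GHEF/BD/- → run G
t=11: L0/L1/L2 = GHEF/BD/- → run G
t=12: L0/L1/L2 = GHEF/BD/- → run G
t=13: L0/L1/L2 = GHEF/BD/- → run G
t=14: L0/L1/L2 = HEF/BDG/- → run H
t=15: L0/L1/L2 = HEF/BDG/- → run H
t=16: L0/L1/L2 = HEF/BDG/- → run H
t=17: L0/L1/L2 = EF/BDG/- → run E
t=18: L0/L1/L2 = EF/BDG/- → run E
t=19: L0/L1/L2 = EF/BDG/- → run E
t=20: L0/L1/L2 = F/BDG/- → run F
t=21: L0/L1/L2 = F/BDG/- → run F
t=22: L0/L1/L2 = F/BDG/- → run F
t=23: L0/L1/L2 = F/BDG/- → run F
t=24: L0/L1/L2 = -/BDGF/- → run B
t=25: L0/L1/L2 = -/DGF/- → run D
t=26: L0/L1/L2 = -/DGF/- → run D
t=27: L0/L1/L2 = -/GF/- → run G
t=28: L0/L1/L2 = -/F/- → run F
t=29: L0/L1/L2 = -/F/- → run F
t=30: (idle)
t=31: (idle)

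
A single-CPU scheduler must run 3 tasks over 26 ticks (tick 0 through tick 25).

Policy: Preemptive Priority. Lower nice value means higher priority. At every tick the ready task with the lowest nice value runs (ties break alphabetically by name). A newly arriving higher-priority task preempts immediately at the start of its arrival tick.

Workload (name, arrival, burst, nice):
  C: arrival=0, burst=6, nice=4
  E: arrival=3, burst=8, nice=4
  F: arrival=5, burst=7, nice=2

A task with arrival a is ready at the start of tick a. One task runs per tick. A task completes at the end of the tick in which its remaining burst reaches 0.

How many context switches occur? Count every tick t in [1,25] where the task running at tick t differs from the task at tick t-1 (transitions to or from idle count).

t=0: ready={C} → run C
t=1: ready={C} → run C
t=2: ready={C} → run C
t=3: ready={C,E} → run C
t=4: ready={C,E} → run C
t=5: ready={C,E,F} → run F
t=6: ready={C,E,F} → run F
t=7: ready={C,E,F} → run F
t=8: ready={C,E,F} → run F
t=9: ready={C,E,F} → run F
t=10: ready={C,E,F} → run F
t=11: ready={C,E,F} → run F
t=12: ready={C,E} → run C
t=13: ready={E} → run E
t=14: ready={E} → run E
t=15: ready={E} → run E
t=16: ready={E} → run E
t=17: ready={E} → run E
t=18: ready={E} → run E
t=19: ready={E} → run E
t=20: ready={E} → run E
t=21: (idle)
t=22: (idle)
t=23: (idle)
t=24: (idle)
t=25: (idle)

context switches = 4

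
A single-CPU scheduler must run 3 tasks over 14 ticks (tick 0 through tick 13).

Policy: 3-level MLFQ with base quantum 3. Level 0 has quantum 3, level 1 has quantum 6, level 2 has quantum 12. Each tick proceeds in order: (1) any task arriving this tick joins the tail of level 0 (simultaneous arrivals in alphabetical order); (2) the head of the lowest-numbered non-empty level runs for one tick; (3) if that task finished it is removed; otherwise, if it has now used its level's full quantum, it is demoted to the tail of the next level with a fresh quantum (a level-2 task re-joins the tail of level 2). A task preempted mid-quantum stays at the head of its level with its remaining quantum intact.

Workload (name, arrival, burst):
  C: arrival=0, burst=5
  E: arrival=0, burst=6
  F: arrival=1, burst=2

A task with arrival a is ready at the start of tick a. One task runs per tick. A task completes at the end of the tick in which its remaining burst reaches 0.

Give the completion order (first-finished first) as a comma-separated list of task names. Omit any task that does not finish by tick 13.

t=0: L0/L1/L2 = CE/-/- → run C
t=1: L0/L1/L2 = CEF/-/- → run C
t=2: L0/L1/L2 = CEF/-/- → run C
t=3: L0/L1/L2 = EF/C/- → run E
t=4: L0/L1/L2 = EF/C/- → run E
t=5: L0/L1/L2 = EF/C/- → run E
t=6: L0/L1/L2 = F/CE/- → run F
t=7: L0/L1/L2 = F/CE/- → run F
t=8: L0/L1/L2 = -/CE/- → run C
t=9: L0/L1/L2 = -/CE/- → run C
t=10: L0/L1/L2 = -/E/- → run E
t=11: L0/L1/L2 = -/E/- → run E
t=12: L0/L1/L2 = -/E/- → run E
t=13: (idle)

completion order = F, C, E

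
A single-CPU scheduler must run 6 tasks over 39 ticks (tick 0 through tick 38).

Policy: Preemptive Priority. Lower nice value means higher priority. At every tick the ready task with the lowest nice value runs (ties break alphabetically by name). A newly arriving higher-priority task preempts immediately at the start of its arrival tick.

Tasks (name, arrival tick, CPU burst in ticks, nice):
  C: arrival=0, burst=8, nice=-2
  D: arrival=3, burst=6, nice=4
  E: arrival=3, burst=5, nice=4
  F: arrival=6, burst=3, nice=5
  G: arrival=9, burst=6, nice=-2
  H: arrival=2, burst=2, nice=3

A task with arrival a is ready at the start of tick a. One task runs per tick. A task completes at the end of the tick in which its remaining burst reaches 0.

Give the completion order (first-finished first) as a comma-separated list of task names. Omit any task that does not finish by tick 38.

t=0: ready={C} → run C
t=1: ready={C} → run C
t=2: ready={C,H} → run C
t=3: ready={C,D,E,H} → run C
t=4: ready={C,D,E,H} → run C
t=5: ready={C,D,E,H} → run C
t=6: ready={C,D,E,F,H} → run C
t=7: ready={C,D,E,F,H} → run C
t=8: ready={D,E,F,H} → run H
t=9: ready={D,E,F,G,H} → run G
t=10: ready={D,E,F,G,H} → run G
t=11: ready={D,E,F,G,H} → run G
t=12: ready={D,E,F,G,H} → run G
t=13: ready={D,E,F,G,H} → run G
t=14: ready={D,E,F,G,H} → run G
t=15: ready={D,E,F,H} → run H
t=16: ready={D,E,F} → run D
t=17: ready={D,E,F} → run D
t=18: ready={D,E,F} → run D
t=19: ready={D,E,F} → run D
t=20: ready={D,E,F} → run D
t=21: ready={D,E,F} → run D
t=22: ready={E,F} → run E
t=23: ready={E,F} → run E
t=24: ready={E,F} → run E
t=25: ready={E,F} → run E
t=26: ready={E,F} → run E
t=27: ready={F} → run F
t=28: ready={F} → run F
t=29: ready={F} → run F
t=30: (idle)
t=31: (idle)
t=32: (idle)
t=33: (idle)
t=34: (idle)
t=35: (idle)
t=36: (idle)
t=37: (idle)
t=38: (idle)

completion order = C, G, H, D, E, F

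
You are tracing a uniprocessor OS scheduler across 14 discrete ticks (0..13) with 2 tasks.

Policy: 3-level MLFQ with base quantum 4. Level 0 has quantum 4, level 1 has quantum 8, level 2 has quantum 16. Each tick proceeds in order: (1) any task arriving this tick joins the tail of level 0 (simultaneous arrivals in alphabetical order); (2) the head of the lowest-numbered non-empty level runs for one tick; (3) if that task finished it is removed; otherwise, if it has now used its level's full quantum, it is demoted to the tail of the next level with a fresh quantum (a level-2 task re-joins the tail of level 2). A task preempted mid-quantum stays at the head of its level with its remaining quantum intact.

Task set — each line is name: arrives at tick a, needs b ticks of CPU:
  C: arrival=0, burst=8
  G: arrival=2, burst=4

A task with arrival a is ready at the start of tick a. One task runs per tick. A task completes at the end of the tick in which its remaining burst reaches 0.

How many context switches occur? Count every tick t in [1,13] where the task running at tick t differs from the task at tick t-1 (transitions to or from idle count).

context switches = 3

t=0: L0/L1/L2 = C/-/- → run C
t=1: L0/L1/L2 = C/-/- → run C
t=2: L0/L1/L2 = CG/-/- → run C
t=3: L0/L1/L2 = CG/-/- → run C
t=4: L0/L1/L2 = G/C/- → run G
t=5: L0/L1/L2 = G/C/- → run G
t=6: L0/L1/L2 = G/C/- → run G
t=7: L0/L1/L2 = G/C/- → run G
t=8: L0/L1/L2 = -/C/- → run C
t=9: L0/L1/L2 = -/C/- → run C
t=10: L0/L1/L2 = -/C/- → run C
t=11: L0/L1/L2 = -/C/- → run C
t=12: (idle)
t=13: (idle)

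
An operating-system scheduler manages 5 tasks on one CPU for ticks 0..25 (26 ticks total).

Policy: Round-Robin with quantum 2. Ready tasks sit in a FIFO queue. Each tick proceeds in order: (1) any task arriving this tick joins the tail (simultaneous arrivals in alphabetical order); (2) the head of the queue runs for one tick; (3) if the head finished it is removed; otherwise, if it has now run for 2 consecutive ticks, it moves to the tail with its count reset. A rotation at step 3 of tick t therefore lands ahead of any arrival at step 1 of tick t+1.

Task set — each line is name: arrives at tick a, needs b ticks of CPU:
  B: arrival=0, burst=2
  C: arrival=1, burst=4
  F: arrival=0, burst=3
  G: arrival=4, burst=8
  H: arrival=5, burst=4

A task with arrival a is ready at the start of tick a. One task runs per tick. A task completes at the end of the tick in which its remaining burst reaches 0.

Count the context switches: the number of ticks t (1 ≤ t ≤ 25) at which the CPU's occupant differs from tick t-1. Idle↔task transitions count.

t=0: queue=[B,F] q_used=0 → run B
t=1: queue=[B,F,C] q_used=1 → run B
t=2: queue=[F,C] q_used=0 → run F
t=3: queue=[F,C] q_used=1 → run F
t=4: queue=[C,F,G] q_used=0 → run C
t=5: queue=[C,F,G,H] q_used=1 → run C
t=6: queue=[F,G,H,C] q_used=0 → run F
t=7: queue=[G,H,C] q_used=0 → run G
t=8: queue=[G,H,C] q_used=1 → run G
t=9: queue=[H,C,G] q_used=0 → run H
t=10: queue=[H,C,G] q_used=1 → run H
t=11: queue=[C,G,H] q_used=0 → run C
t=12: queue=[C,G,H] q_used=1 → run C
t=13: queue=[G,H] q_used=0 → run G
t=14: queue=[G,H] q_used=1 → run G
t=15: queue=[H,G] q_used=0 → run H
t=16: queue=[H,G] q_used=1 → run H
t=17: queue=[G] q_used=0 → run G
t=18: queue=[G] q_used=1 → run G
t=19: queue=[G] q_used=0 → run G
t=20: queue=[G] q_used=1 → run G
t=21: (idle)
t=22: (idle)
t=23: (idle)
t=24: (idle)
t=25: (idle)

context switches = 10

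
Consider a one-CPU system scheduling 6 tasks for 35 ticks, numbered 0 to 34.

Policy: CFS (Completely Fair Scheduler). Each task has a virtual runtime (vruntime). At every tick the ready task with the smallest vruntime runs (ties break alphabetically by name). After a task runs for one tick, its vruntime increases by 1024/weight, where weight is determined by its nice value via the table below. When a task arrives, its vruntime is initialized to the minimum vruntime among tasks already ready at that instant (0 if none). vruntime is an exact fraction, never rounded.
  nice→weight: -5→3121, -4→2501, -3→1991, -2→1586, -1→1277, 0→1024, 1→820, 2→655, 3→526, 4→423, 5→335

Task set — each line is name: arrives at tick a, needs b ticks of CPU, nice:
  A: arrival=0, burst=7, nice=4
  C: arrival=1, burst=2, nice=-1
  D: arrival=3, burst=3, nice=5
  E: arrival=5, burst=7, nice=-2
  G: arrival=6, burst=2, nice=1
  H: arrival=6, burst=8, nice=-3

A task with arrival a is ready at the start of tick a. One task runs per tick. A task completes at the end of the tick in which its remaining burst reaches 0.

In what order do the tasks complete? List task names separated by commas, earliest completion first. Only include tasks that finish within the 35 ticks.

t=0: vr[A=0] → run A
t=1: vr[A=1024/423 C=1024/423] → run A
t=2: vr[A=2048/423 C=1024/423] → run C
t=3: vr[A=2048/423 C=1740800/540171 D=1740800/540171] → run C
t=4: vr[A=2048/423 D=1740800/540171] → run D
t=5: vr[A=2048/423 D=1136303104/180957285 E=2048/423] → run A
t=6: vr[A=1024/141 D=1136303104/180957285 E=2048/423 G=2048/423 H=2048/423] → run E
t=7: vr[A=1024/141 D=1136303104/180957285 E=1840640/335439 G=2048/423 H=2048/423] → run G
t=8: vr[A=1024/141 D=1136303104/180957285 E=1840640/335439 G=528128/86715 H=2048/423] → run H
t=9: vr[A=1024/141 D=1136303104/180957285 E=1840640/335439 G=528128/86715 H=4510720/842193] → run H
t=10: vr[A=1024/141 D=1136303104/180957285 E=1840640/335439 G=528128/86715 H=4943872/842193] → run E
t=11: vr[A=1024/141 D=1136303104/180957285 E=2057216/335439 G=528128/86715 H=4943872/842193] → run H
t=12: vr[A=1024/141 D=1136303104/180957285 E=2057216/335439 G=528128/86715 H=5377024/842193] → run G
t=13: vr[A=1024/141 D=1136303104/180957285 E=2057216/335439 H=5377024/842193] → run E
t=14: vr[A=1024/141 D=1136303104/180957285 E=2273792/335439 H=5377024/842193] → run D
t=15: vr[A=1024/141 D=1689438208/180957285 E=2273792/335439 H=5377024/842193] → run H
t=16: vr[A=1024/141 D=1689438208/180957285 E=2273792/335439 H=5810176/842193] → run E
t=17: vr[A=1024/141 D=1689438208/180957285 E=2490368/335439 H=5810176/842193] → run H
t=18: vr[A=1024/141 D=1689438208/180957285 E=2490368/335439 H=6243328/842193] → run A
t=19: vr[A=4096/423 D=1689438208/180957285 E=2490368/335439 H=6243328/842193] → run H
t=20: vr[A=4096/423 D=1689438208/180957285 E=2490368/335439 H=6676480/842193] → run E
t=21: vr[A=4096/423 D=1689438208/180957285 E=2706944/335439 H=6676480/842193] → run H
t=22: vr[A=4096/423 D=1689438208/180957285 E=2706944/335439 H=7109632/842193] → run E
t=23: vr[A=4096/423 D=1689438208/180957285 E=2923520/335439 H=7109632/842193] → run H
t=24: vr[A=4096/423 D=1689438208/180957285 E=2923520/335439] → run E
t=25: vr[A=4096/423 D=1689438208/180957285] → run D
t=26: vr[A=4096/423] → run A
t=27: vr[A=5120/423] → run A
t=28: vr[A=2048/141] → run A
t=29: (idle)
t=30: (idle)
t=31: (idle)
t=32: (idle)
t=33: (idle)
t=34: (idle)

completion order = C, G, H, E, D, A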